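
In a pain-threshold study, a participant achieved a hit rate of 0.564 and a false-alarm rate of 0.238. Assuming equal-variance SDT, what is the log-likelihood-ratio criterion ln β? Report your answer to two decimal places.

ln β = 0.24

z(H) = z(0.564) = 0.161
z(FA) = z(0.238) = -0.713
ln β = −½·[z(H)² − z(FA)²] = −0.5 × (0.026 − 0.508) = 0.241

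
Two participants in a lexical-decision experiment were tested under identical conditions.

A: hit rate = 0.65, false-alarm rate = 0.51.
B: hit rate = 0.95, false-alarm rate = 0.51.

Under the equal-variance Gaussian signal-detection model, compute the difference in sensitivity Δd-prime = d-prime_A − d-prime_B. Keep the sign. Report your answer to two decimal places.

Δd-prime = -1.26

A: z(0.65) = 0.385, z(0.51) = 0.025, d' = 0.360
B: z(0.95) = 1.645, z(0.51) = 0.025, d' = 1.620
Δd' = d'_A − d'_B = 0.360 − 1.620 = -1.260
B has the higher sensitivity.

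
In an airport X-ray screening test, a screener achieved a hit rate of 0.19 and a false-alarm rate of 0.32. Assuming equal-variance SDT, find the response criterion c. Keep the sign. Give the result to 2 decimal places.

c = 0.67

Φ⁻¹(H) = Φ⁻¹(0.19) = -0.878
Φ⁻¹(FA) = Φ⁻¹(0.32) = -0.468
c = −½·[z(H) + z(FA)] = −0.5 × (-0.878 + (-0.468)) = 0.673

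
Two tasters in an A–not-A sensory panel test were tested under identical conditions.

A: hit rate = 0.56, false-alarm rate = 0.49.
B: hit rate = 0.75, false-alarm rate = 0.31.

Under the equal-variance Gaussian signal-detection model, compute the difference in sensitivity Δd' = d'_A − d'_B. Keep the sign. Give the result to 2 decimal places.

Δd' = -0.99

A: z(0.56) = 0.151, z(0.49) = -0.025, d' = 0.176
B: z(0.75) = 0.674, z(0.31) = -0.496, d' = 1.170
Δd' = d'_A − d'_B = 0.176 − 1.170 = -0.994
B has the higher sensitivity.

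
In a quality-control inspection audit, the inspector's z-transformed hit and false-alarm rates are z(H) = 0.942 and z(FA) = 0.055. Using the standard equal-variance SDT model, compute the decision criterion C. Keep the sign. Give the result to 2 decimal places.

C = -0.50

c = −½·[z(H) + z(FA)] = −½·(0.942 + 0.055) = -0.4985
c < 0: the inspector has a liberal response bias.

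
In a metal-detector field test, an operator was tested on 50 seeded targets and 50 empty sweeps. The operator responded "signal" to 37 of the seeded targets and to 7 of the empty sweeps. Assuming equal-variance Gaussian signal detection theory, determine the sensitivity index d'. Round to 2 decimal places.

H = 37/50 = 0.7400
FA = 7/50 = 0.1400
z(H) = 0.643
z(FA) = -1.080
d' = z(H) − z(FA) = 0.643 − (-1.080) = 1.723

d' = 1.72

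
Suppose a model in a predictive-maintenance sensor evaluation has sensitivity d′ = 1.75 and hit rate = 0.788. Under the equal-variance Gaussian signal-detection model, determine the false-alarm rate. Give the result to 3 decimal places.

false-alarm rate = 0.171

z(hit rate) = z(0.788) = 0.7995
z(FA) = z(H) − d' = 0.7995 − 1.75 = -0.9505
false-alarm rate = Φ(-0.9505) = 0.1709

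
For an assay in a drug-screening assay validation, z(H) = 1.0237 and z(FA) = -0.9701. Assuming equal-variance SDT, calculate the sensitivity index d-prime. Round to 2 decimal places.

d' = z(H) − z(FA) = 1.0237 − (-0.9701) = 1.9938

d-prime = 1.99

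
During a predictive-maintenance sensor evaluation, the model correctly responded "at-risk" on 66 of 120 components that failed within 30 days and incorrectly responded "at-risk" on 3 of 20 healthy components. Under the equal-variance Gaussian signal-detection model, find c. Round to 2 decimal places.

H = 66/120 = 0.5500
FA = 3/20 = 0.1500
z(0.5500) = 0.1257, z(0.1500) = -1.0364
c = −½·[z(H) + z(FA)] = −0.5 × (0.1257 + (-1.0364)) = 0.45535
c > 0: the model has a conservative response bias.

c = 0.46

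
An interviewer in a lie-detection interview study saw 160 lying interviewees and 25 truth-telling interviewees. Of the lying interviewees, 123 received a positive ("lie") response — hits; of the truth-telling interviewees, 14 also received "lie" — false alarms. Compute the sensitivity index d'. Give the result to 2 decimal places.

H = 123/160 = 0.7688
FA = 14/25 = 0.5600
z(H) = z(0.7688) = 0.735
z(FA) = z(0.5600) = 0.151
d' = z(H) − z(FA) = 0.735 − 0.151 = 0.584

d' = 0.58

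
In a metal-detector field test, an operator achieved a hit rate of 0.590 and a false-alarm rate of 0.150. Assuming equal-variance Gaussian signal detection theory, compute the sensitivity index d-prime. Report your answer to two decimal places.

d-prime = 1.26

Φ⁻¹(H) = Φ⁻¹(0.590) = 0.228
Φ⁻¹(FA) = Φ⁻¹(0.150) = -1.036
d' = z(H) − z(FA) = 0.228 − (-1.036) = 1.264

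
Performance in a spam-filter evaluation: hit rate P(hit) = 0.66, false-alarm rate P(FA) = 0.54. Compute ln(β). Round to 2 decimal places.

Φ⁻¹(H) = Φ⁻¹(0.66) = 0.412
Φ⁻¹(FA) = Φ⁻¹(0.54) = 0.100
ln β = −½·[z(H)² − z(FA)²] = −0.5 × (0.170 − 0.010) = -0.080

ln β = -0.08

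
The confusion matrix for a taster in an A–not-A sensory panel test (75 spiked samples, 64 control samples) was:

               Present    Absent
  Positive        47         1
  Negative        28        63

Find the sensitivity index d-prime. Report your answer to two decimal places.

d-prime = 2.48

H = 47/75 = 0.6267
FA = 1/64 = 0.0156
z(H) = 0.323
z(FA) = -2.155
d' = z(H) − z(FA) = 0.323 − (-2.155) = 2.478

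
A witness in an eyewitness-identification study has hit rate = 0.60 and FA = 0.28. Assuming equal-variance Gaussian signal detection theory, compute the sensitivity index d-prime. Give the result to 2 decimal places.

d-prime = 0.84

Φ⁻¹(0.60) = 0.253, Φ⁻¹(0.28) = -0.583
d' = z(H) − z(FA) = 0.253 − (-0.583) = 0.836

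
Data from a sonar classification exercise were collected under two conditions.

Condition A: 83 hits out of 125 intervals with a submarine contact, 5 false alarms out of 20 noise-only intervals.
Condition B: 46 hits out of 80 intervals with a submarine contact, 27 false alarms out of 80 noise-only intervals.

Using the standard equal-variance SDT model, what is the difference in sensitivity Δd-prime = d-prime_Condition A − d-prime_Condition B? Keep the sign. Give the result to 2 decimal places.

Δd-prime = 0.49

Condition A: z(0.6640) = 0.423, z(0.2500) = -0.674, d' = 1.097
Condition B: z(0.5750) = 0.189, z(0.3375) = -0.419, d' = 0.608
Δd' = d'_Condition A − d'_Condition B = 1.097 − 0.608 = 0.489
Condition A has the higher sensitivity.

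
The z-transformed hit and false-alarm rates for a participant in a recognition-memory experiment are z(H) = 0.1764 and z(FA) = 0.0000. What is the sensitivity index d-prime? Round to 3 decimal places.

d-prime = 0.176

d' = z(H) − z(FA) = 0.1764 − 0.0000 = 0.1764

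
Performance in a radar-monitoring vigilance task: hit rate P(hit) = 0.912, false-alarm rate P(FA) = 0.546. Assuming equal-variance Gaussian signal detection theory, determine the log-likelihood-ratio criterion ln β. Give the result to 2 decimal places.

ln β = -0.91

z(0.912) = 1.353, z(0.546) = 0.116
ln β = −½·[z(H)² − z(FA)²] = −0.5 × (1.831 − 0.013) = -0.909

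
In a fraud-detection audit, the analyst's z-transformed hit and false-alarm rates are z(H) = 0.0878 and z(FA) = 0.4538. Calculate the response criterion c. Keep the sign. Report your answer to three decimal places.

c = -0.271

c = −½·[z(H) + z(FA)] = −½·(0.0878 + 0.4538) = -0.2708
c < 0: the analyst has a liberal response bias.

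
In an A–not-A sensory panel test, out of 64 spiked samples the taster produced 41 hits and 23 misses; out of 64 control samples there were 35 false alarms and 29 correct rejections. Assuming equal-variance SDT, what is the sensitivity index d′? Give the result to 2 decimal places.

d′ = 0.24

H = 41/64 = 0.6406
FA = 35/64 = 0.5469
z(0.6406) = 0.360, z(0.5469) = 0.118
d' = z(H) − z(FA) = 0.360 − 0.118 = 0.242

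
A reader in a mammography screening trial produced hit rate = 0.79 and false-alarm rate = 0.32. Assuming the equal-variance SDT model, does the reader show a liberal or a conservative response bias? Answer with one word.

z(H) = 0.806, z(FA) = -0.468
c = −½·(z(H) + z(FA)) = -0.169
c < 0 → liberal criterion (biased toward responding “yes”).

liberal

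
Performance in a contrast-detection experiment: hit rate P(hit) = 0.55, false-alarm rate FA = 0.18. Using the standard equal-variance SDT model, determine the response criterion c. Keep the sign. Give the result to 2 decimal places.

z(H) = 0.1257
z(FA) = -0.9154
c = −½·[z(H) + z(FA)] = −0.5 × (0.1257 + (-0.9154)) = 0.39485

c = 0.39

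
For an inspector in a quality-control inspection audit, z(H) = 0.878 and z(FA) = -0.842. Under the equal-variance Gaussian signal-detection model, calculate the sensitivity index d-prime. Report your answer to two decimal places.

d' = z(H) − z(FA) = 0.878 − (-0.842) = 1.720

d-prime = 1.72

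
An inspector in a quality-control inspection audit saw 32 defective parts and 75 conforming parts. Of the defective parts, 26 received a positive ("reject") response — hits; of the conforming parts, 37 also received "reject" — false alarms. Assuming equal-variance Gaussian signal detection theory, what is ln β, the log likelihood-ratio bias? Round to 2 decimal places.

H = 26/32 = 0.8125
FA = 37/75 = 0.4933
z(H) = z(0.8125) = 0.887
z(FA) = z(0.4933) = -0.017
ln β = −½·[z(H)² − z(FA)²] = −0.5 × (0.787 − 0.000) = -0.3935

ln β = -0.39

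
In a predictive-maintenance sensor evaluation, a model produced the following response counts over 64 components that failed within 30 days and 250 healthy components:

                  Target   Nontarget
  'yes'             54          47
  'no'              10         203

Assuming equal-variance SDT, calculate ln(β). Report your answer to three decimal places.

ln β = -0.118

H = 54/64 = 0.8438
FA = 47/250 = 0.1880
z(H) = z(0.8438) = 1.0102
z(FA) = z(0.1880) = -0.8853
ln β = −½·[z(H)² − z(FA)²] = −0.5 × (1.0205 − 0.7838) = -0.11835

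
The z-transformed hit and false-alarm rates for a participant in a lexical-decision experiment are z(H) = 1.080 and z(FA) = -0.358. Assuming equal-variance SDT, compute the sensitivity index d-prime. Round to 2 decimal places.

d' = z(H) − z(FA) = 1.080 − (-0.358) = 1.438

d-prime = 1.44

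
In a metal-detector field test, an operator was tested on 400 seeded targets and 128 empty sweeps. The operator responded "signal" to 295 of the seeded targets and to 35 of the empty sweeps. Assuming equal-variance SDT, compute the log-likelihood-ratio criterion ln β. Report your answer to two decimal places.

H = 295/400 = 0.7375
FA = 35/128 = 0.2734
Φ⁻¹(H) = Φ⁻¹(0.7375) = 0.636
Φ⁻¹(FA) = Φ⁻¹(0.2734) = -0.603
ln β = −½·[z(H)² − z(FA)²] = −0.5 × (0.404 − 0.364) = -0.020

ln β = -0.02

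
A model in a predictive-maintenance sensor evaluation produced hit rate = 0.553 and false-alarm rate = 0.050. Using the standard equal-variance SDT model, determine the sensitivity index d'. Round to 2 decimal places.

d' = 1.78

Φ⁻¹(0.553) = 0.133, Φ⁻¹(0.050) = -1.645
d' = z(H) − z(FA) = 0.133 − (-1.645) = 1.778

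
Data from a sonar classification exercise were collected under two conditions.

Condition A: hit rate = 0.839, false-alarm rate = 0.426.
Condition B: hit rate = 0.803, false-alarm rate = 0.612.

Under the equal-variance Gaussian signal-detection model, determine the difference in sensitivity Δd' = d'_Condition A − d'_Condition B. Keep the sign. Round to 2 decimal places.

Δd' = 0.61

Condition A: z(0.839) = 0.990, z(0.426) = -0.187, d' = 1.177
Condition B: z(0.803) = 0.852, z(0.612) = 0.285, d' = 0.567
Δd' = d'_Condition A − d'_Condition B = 1.177 − 0.567 = 0.610
Condition A has the higher sensitivity.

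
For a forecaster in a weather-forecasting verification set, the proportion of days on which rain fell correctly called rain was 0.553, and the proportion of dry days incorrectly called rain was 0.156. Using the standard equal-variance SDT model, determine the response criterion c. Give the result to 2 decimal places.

z(H) = 0.1332
z(FA) = -1.0110
c = −½·[z(H) + z(FA)] = −0.5 × (0.1332 + (-1.0110)) = 0.4389

c = 0.44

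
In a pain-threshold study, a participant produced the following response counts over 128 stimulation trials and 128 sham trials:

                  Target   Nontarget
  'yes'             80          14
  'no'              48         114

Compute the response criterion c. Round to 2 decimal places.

c = 0.46

H = 80/128 = 0.6250
FA = 14/128 = 0.1094
Φ⁻¹(H) = Φ⁻¹(0.6250) = 0.319
Φ⁻¹(FA) = Φ⁻¹(0.1094) = -1.230
c = −½·[z(H) + z(FA)] = −0.5 × (0.319 + (-1.230)) = 0.4555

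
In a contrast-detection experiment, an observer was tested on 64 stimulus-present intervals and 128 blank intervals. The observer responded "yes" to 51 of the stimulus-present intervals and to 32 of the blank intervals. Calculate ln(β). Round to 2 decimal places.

H = 51/64 = 0.7969
FA = 32/128 = 0.2500
z(H) = 0.831
z(FA) = -0.674
ln β = −½·[z(H)² − z(FA)²] = −0.5 × (0.691 − 0.454) = -0.1185

ln β = -0.12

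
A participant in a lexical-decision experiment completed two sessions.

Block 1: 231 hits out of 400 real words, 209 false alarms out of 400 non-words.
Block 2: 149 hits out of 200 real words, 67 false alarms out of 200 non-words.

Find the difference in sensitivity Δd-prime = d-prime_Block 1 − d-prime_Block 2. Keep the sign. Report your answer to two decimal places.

Δd-prime = -0.95

Block 1: z(0.5775) = 0.196, z(0.5225) = 0.056, d' = 0.140
Block 2: z(0.7450) = 0.659, z(0.3350) = -0.426, d' = 1.085
Δd' = d'_Block 1 − d'_Block 2 = 0.140 − 1.085 = -0.945
Block 2 has the higher sensitivity.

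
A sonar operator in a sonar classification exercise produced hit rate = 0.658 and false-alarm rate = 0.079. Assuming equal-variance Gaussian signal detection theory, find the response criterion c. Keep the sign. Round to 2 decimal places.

z(H) = 0.4070
z(FA) = -1.4118
c = −½·[z(H) + z(FA)] = −0.5 × (0.4070 + (-1.4118)) = 0.5024

c = 0.50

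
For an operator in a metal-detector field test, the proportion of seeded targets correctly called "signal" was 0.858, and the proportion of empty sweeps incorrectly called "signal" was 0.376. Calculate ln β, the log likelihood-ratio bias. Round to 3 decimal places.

z(H) = z(0.858) = 1.0714
z(FA) = z(0.376) = -0.3160
ln β = −½·[z(H)² − z(FA)²] = −0.5 × (1.1479 − 0.0999) = -0.5240

ln β = -0.524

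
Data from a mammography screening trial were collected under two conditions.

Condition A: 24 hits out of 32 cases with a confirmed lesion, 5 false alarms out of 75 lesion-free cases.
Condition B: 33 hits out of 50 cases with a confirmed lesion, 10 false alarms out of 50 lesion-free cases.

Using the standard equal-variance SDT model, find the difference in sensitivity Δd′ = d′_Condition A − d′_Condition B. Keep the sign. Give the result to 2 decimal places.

Δd′ = 0.92

Condition A: z(0.7500) = 0.674, z(0.0667) = -1.501, d' = 2.175
Condition B: z(0.6600) = 0.412, z(0.2000) = -0.842, d' = 1.254
Δd' = d'_Condition A − d'_Condition B = 2.175 − 1.254 = 0.921
Condition A has the higher sensitivity.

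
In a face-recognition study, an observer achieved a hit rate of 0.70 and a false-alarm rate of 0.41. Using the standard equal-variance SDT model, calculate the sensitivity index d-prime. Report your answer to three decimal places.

z(H) = z(0.70) = 0.5244
z(FA) = z(0.41) = -0.2275
d' = z(H) − z(FA) = 0.5244 − (-0.2275) = 0.7519

d-prime = 0.752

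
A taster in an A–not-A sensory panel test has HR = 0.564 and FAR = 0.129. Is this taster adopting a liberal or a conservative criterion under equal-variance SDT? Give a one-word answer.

conservative

z(H) = 0.161, z(FA) = -1.131
c = −½·(z(H) + z(FA)) = 0.485
c > 0 → conservative criterion (biased toward responding “no”).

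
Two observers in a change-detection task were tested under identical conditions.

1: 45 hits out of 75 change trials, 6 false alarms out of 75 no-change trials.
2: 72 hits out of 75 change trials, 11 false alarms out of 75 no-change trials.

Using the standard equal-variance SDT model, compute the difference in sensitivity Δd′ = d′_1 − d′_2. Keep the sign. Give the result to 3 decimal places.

Δd′ = -1.143

1: z(0.6000) = 0.2533, z(0.0800) = -1.4051, d' = 1.6584
2: z(0.9600) = 1.7507, z(0.1467) = -1.0507, d' = 2.8014
Δd' = d'_1 − d'_2 = 1.6584 − 2.8014 = -1.1430
2 has the higher sensitivity.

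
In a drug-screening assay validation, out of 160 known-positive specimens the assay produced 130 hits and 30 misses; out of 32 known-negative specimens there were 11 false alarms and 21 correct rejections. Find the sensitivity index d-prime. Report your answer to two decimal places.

H = 130/160 = 0.8125
FA = 11/32 = 0.3438
z(0.8125) = 0.887, z(0.3438) = -0.402
d' = z(H) − z(FA) = 0.887 − (-0.402) = 1.289

d-prime = 1.29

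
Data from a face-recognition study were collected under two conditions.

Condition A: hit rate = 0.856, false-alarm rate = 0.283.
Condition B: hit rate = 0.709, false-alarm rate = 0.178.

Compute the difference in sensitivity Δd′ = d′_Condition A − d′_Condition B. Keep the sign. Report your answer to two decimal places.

Δd′ = 0.16

Condition A: z(0.856) = 1.063, z(0.283) = -0.574, d' = 1.637
Condition B: z(0.709) = 0.550, z(0.178) = -0.923, d' = 1.473
Δd' = d'_Condition A − d'_Condition B = 1.637 − 1.473 = 0.164
Condition A has the higher sensitivity.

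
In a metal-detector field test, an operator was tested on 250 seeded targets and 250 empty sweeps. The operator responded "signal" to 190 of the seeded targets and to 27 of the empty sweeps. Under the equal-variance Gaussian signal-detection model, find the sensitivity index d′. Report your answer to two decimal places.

H = 190/250 = 0.7600
FA = 27/250 = 0.1080
Φ⁻¹(H) = 0.7063
Φ⁻¹(FA) = -1.2372
d' = z(H) − z(FA) = 0.7063 − (-1.2372) = 1.9435

d′ = 1.94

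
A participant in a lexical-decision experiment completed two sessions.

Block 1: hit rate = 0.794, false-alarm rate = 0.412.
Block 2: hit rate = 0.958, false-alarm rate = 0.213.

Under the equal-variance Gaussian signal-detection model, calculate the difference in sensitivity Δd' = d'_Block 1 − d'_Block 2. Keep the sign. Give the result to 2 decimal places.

Block 1: z(0.794) = 0.820, z(0.412) = -0.222, d' = 1.042
Block 2: z(0.958) = 1.728, z(0.213) = -0.796, d' = 2.524
Δd' = d'_Block 1 − d'_Block 2 = 1.042 − 2.524 = -1.482
Block 2 has the higher sensitivity.

Δd' = -1.48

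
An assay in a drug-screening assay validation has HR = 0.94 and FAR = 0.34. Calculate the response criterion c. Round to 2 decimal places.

c = -0.57

Φ⁻¹(H) = Φ⁻¹(0.94) = 1.5548
Φ⁻¹(FA) = Φ⁻¹(0.34) = -0.4125
c = −½·[z(H) + z(FA)] = −0.5 × (1.5548 + (-0.4125)) = -0.57115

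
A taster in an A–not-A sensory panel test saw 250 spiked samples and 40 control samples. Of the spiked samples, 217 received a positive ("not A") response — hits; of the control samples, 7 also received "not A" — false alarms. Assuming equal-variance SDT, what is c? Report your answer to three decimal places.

c = -0.091

H = 217/250 = 0.8680
FA = 7/40 = 0.1750
z(H) = 1.1170
z(FA) = -0.9346
c = −½·[z(H) + z(FA)] = −0.5 × (1.1170 + (-0.9346)) = -0.0912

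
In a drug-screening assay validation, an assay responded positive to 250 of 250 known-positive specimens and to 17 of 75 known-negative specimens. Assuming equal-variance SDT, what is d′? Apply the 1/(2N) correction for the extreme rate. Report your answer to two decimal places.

The hit rate is 250/250 = 1, so apply the 1/(2N) correction: H → 1 − 1/(2·250) = 0.99800.
z(H) = z(0.99800) = 2.878
z(FA) = z(0.22667) = -0.750
d' = 2.878 − (-0.750) = 3.628

d′ = 3.63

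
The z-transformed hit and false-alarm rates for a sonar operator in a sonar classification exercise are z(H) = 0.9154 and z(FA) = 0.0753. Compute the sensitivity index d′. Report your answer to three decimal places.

d′ = 0.840

d' = z(H) − z(FA) = 0.9154 − 0.0753 = 0.8401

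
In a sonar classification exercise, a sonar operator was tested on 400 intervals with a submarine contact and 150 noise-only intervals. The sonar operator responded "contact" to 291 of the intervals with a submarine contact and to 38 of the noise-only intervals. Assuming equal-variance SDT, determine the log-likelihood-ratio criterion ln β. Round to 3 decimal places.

H = 291/400 = 0.7275
FA = 38/150 = 0.2533
Φ⁻¹(H) = 0.6053
Φ⁻¹(FA) = -0.6641
ln β = −½·[z(H)² − z(FA)²] = −0.5 × (0.3664 − 0.4410) = 0.0373

ln β = 0.037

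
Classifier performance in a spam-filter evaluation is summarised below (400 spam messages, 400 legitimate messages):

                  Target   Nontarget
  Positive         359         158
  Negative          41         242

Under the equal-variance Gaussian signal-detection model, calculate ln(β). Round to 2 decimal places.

ln β = -0.77

H = 359/400 = 0.8975
FA = 158/400 = 0.3950
z(H) = z(0.8975) = 1.267
z(FA) = z(0.3950) = -0.266
ln β = −½·[z(H)² − z(FA)²] = −0.5 × (1.605 − 0.071) = -0.767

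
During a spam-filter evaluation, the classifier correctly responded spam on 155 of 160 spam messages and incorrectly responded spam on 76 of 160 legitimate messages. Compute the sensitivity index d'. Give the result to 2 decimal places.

d' = 1.93

H = 155/160 = 0.9688
FA = 76/160 = 0.4750
z(H) = z(0.9688) = 1.863
z(FA) = z(0.4750) = -0.063
d' = z(H) − z(FA) = 1.863 − (-0.063) = 1.926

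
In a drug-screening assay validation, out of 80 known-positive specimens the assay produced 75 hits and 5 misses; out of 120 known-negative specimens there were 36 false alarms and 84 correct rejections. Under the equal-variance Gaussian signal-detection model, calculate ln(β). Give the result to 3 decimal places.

ln β = -1.039

H = 75/80 = 0.9375
FA = 36/120 = 0.3000
z(0.9375) = 1.5341, z(0.3000) = -0.5244
ln β = −½·[z(H)² − z(FA)²] = −0.5 × (2.3535 − 0.2750) = -1.03925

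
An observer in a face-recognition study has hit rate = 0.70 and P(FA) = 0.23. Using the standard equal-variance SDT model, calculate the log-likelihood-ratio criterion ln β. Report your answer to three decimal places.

z(H) = 0.5244
z(FA) = -0.7388
ln β = −½·[z(H)² − z(FA)²] = −0.5 × (0.2750 − 0.5458) = 0.1354

ln β = 0.135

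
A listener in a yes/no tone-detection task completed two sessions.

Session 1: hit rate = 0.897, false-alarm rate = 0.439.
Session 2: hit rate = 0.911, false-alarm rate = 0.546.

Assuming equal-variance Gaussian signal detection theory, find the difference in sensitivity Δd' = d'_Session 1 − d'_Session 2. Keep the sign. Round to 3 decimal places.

Session 1: z(0.897) = 1.2646, z(0.439) = -0.1535, d' = 1.4181
Session 2: z(0.911) = 1.3469, z(0.546) = 0.1156, d' = 1.2313
Δd' = d'_Session 1 − d'_Session 2 = 1.4181 − 1.2313 = 0.1868
Session 1 has the higher sensitivity.

Δd' = 0.187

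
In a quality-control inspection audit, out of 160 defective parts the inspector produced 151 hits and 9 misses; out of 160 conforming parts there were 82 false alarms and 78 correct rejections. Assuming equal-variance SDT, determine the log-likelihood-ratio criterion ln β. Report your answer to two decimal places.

H = 151/160 = 0.9437
FA = 82/160 = 0.5125
z(H) = z(0.9437) = 1.587
z(FA) = z(0.5125) = 0.031
ln β = −½·[z(H)² − z(FA)²] = −0.5 × (2.519 − 0.001) = -1.259

ln β = -1.26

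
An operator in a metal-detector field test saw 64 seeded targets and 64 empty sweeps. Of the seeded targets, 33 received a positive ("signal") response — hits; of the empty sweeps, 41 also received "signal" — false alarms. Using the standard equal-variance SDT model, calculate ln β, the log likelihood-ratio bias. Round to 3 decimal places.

H = 33/64 = 0.5156
FA = 41/64 = 0.6406
z(H) = z(0.5156) = 0.0391
z(FA) = z(0.6406) = 0.3601
ln β = −½·[z(H)² − z(FA)²] = −0.5 × (0.0015 − 0.1297) = 0.0641

ln β = 0.064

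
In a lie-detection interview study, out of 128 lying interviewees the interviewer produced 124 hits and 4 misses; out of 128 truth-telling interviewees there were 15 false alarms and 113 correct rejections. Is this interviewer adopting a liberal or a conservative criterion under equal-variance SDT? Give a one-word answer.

liberal

z(H) = 1.863, z(FA) = -1.189
c = −½·(z(H) + z(FA)) = -0.337
c < 0 → liberal criterion (biased toward responding “yes”).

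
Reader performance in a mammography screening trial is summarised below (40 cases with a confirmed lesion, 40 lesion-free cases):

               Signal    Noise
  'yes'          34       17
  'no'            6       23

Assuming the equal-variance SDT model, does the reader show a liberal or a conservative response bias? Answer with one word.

liberal

z(H) = 1.036, z(FA) = -0.189
c = −½·(z(H) + z(FA)) = -0.4235
c < 0 → liberal criterion (biased toward responding “yes”).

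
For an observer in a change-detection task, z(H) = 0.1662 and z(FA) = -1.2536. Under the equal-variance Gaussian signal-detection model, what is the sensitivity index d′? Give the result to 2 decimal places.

d′ = 1.42

d' = z(H) − z(FA) = 0.1662 − (-1.2536) = 1.4198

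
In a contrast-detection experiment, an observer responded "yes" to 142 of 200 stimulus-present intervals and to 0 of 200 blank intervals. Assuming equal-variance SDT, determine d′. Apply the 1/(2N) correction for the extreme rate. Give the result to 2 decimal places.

The false-alarm rate is 0/200 = 0, so apply the 1/(2N) correction: FA → 1/(2·200) = 0.00250.
z(H) = z(0.71000) = 0.553
z(FA) = z(0.00250) = -2.807
d' = 0.553 − (-2.807) = 3.360

d′ = 3.36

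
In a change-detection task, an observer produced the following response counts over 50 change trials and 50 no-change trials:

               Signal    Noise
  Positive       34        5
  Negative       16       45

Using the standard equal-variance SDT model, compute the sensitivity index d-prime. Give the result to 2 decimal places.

H = 34/50 = 0.6800
FA = 5/50 = 0.1000
z(H) = z(0.6800) = 0.4677
z(FA) = z(0.1000) = -1.2816
d' = z(H) − z(FA) = 0.4677 − (-1.2816) = 1.7493

d-prime = 1.75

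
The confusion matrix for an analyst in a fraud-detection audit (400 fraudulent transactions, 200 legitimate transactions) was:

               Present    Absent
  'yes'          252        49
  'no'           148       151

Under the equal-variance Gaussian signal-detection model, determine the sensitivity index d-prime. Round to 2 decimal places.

H = 252/400 = 0.6300
FA = 49/200 = 0.2450
Φ⁻¹(0.6300) = 0.332, Φ⁻¹(0.2450) = -0.690
d' = z(H) − z(FA) = 0.332 − (-0.690) = 1.022

d-prime = 1.02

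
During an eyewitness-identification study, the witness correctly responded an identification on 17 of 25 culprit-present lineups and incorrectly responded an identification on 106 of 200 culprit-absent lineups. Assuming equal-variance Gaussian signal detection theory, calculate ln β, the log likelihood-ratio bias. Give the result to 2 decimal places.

H = 17/25 = 0.6800
FA = 106/200 = 0.5300
z(H) = z(0.6800) = 0.468
z(FA) = z(0.5300) = 0.075
ln β = −½·[z(H)² − z(FA)²] = −0.5 × (0.219 − 0.006) = -0.1065

ln β = -0.11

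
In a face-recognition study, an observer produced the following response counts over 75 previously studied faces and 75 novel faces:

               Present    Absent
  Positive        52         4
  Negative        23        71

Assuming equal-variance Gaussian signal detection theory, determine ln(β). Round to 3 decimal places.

H = 52/75 = 0.6933
FA = 4/75 = 0.0533
Φ⁻¹(0.6933) = 0.5052, Φ⁻¹(0.0533) = -1.6137
ln β = −½·[z(H)² − z(FA)²] = −0.5 × (0.2552 − 2.6040) = 1.1744

ln β = 1.174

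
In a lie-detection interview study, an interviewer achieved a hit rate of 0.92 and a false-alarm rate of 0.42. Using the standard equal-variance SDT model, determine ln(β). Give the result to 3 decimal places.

z(0.92) = 1.4051, z(0.42) = -0.2019
ln β = −½·[z(H)² − z(FA)²] = −0.5 × (1.9743 − 0.0408) = -0.96675

ln β = -0.967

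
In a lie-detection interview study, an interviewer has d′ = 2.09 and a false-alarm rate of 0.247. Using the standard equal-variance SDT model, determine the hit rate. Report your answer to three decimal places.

hit rate = 0.920

z(false-alarm rate) = z(0.247) = -0.6840
z(H) = z(FA) + d' = -0.6840 + 2.09 = 1.4060
hit rate = Φ(1.4060) = 0.9201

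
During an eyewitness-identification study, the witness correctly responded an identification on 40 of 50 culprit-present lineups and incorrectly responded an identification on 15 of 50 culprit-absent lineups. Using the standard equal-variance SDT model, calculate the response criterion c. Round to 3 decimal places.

c = -0.159

H = 40/50 = 0.8000
FA = 15/50 = 0.3000
z(0.8000) = 0.8416, z(0.3000) = -0.5244
c = −½·[z(H) + z(FA)] = −0.5 × (0.8416 + (-0.5244)) = -0.1586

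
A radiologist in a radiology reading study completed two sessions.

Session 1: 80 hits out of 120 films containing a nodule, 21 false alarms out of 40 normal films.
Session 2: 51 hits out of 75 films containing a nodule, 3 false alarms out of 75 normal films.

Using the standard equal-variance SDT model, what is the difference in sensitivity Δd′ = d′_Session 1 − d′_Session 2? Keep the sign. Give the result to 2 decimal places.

Session 1: z(0.6667) = 0.431, z(0.5250) = 0.063, d' = 0.368
Session 2: z(0.6800) = 0.468, z(0.0400) = -1.751, d' = 2.219
Δd' = d'_Session 1 − d'_Session 2 = 0.368 − 2.219 = -1.851
Session 2 has the higher sensitivity.

Δd′ = -1.85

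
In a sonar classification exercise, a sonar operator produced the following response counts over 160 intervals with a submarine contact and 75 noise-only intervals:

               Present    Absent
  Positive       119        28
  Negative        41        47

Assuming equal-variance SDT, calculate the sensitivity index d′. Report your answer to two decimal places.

d′ = 0.98

H = 119/160 = 0.7438
FA = 28/75 = 0.3733
z(H) = 0.6551
z(FA) = -0.3231
d' = z(H) − z(FA) = 0.6551 − (-0.3231) = 0.9782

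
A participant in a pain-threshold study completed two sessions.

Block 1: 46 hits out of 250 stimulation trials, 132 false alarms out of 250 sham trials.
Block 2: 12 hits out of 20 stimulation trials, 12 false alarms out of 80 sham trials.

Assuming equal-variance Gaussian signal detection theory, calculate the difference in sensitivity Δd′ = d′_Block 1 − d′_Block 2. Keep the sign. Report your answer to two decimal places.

Δd′ = -2.26

Block 1: z(0.1840) = -0.900, z(0.5280) = 0.070, d' = -0.970
Block 2: z(0.6000) = 0.253, z(0.1500) = -1.036, d' = 1.289
Δd' = d'_Block 1 − d'_Block 2 = -0.970 − 1.289 = -2.259
Block 2 has the higher sensitivity.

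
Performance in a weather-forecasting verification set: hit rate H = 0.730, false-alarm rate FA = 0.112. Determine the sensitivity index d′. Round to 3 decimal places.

d′ = 1.829

z(H) = z(0.730) = 0.6128
z(FA) = z(0.112) = -1.2160
d' = z(H) − z(FA) = 0.6128 − (-1.2160) = 1.8288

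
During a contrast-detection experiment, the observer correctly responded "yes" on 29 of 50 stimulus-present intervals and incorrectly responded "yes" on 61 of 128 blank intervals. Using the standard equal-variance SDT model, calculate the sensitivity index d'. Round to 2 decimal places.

H = 29/50 = 0.5800
FA = 61/128 = 0.4766
Φ⁻¹(H) = Φ⁻¹(0.5800) = 0.202
Φ⁻¹(FA) = Φ⁻¹(0.4766) = -0.059
d' = z(H) − z(FA) = 0.202 − (-0.059) = 0.261

d' = 0.26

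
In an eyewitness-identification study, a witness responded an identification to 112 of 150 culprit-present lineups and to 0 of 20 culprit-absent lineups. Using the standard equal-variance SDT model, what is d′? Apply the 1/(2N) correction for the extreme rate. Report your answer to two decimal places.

The false-alarm rate is 0/20 = 0, so apply the 1/(2N) correction: FA → 1/(2·20) = 0.02500.
z(H) = z(0.74667) = 0.664
z(FA) = z(0.02500) = -1.960
d' = 0.664 − (-1.960) = 2.624

d′ = 2.62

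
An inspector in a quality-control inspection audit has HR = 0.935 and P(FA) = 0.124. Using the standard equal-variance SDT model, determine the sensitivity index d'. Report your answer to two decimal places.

z(H) = z(0.935) = 1.514
z(FA) = z(0.124) = -1.155
d' = z(H) − z(FA) = 1.514 − (-1.155) = 2.669

d' = 2.67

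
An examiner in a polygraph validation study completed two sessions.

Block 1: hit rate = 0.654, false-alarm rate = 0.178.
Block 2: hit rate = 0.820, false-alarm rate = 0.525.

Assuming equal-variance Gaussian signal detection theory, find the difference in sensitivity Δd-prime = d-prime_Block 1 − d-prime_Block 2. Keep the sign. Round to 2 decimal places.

Block 1: z(0.654) = 0.396, z(0.178) = -0.923, d' = 1.319
Block 2: z(0.820) = 0.915, z(0.525) = 0.063, d' = 0.852
Δd' = d'_Block 1 − d'_Block 2 = 1.319 − 0.852 = 0.467
Block 1 has the higher sensitivity.

Δd-prime = 0.47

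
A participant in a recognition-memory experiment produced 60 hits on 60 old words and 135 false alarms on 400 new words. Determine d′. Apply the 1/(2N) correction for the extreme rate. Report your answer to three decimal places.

d′ = 2.813

The hit rate is 60/60 = 1, so apply the 1/(2N) correction: H → 1 − 1/(2·60) = 0.99167.
z(H) = z(0.99167) = 2.3941
z(FA) = z(0.33750) = -0.4193
d' = 2.3941 − (-0.4193) = 2.8134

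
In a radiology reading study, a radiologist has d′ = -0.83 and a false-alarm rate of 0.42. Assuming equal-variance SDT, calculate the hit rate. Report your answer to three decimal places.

z(false-alarm rate) = z(0.42) = -0.2019
z(H) = z(FA) + d' = -0.2019 + (-0.83) = -1.0319
hit rate = Φ(-1.0319) = 0.1511

hit rate = 0.151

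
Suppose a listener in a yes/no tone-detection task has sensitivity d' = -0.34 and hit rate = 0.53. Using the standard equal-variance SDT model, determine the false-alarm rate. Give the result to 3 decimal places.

z(hit rate) = z(0.53) = 0.0753
z(FA) = z(H) − d' = 0.0753 − (-0.34) = 0.4153
false-alarm rate = Φ(0.4153) = 0.6610

false-alarm rate = 0.661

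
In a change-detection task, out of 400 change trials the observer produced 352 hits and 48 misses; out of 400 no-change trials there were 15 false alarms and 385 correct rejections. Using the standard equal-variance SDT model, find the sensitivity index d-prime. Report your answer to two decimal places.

d-prime = 2.96

H = 352/400 = 0.8800
FA = 15/400 = 0.0375
Φ⁻¹(0.8800) = 1.1750, Φ⁻¹(0.0375) = -1.7805
d' = z(H) − z(FA) = 1.1750 − (-1.7805) = 2.9555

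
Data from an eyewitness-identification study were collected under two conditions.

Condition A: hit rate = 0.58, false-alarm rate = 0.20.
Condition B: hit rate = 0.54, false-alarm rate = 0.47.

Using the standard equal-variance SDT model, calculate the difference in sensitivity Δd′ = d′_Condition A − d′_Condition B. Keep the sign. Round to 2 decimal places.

Δd′ = 0.87

Condition A: z(0.58) = 0.202, z(0.20) = -0.842, d' = 1.044
Condition B: z(0.54) = 0.100, z(0.47) = -0.075, d' = 0.175
Δd' = d'_Condition A − d'_Condition B = 1.044 − 0.175 = 0.869
Condition A has the higher sensitivity.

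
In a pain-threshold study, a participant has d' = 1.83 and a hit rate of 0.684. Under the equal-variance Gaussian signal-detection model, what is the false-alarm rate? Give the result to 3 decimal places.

false-alarm rate = 0.088

z(hit rate) = z(0.684) = 0.4789
z(FA) = z(H) − d' = 0.4789 − 1.83 = -1.3511
false-alarm rate = Φ(-1.3511) = 0.0883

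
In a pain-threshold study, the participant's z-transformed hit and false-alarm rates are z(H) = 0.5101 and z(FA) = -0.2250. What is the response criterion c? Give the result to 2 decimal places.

c = −½·[z(H) + z(FA)] = −½·(0.5101 + (-0.2250)) = -0.14255

c = -0.14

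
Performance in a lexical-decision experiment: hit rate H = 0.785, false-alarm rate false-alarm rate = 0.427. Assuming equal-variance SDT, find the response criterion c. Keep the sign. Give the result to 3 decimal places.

c = -0.303

z(H) = z(0.785) = 0.7892
z(FA) = z(0.427) = -0.1840
c = −½·[z(H) + z(FA)] = −0.5 × (0.7892 + (-0.1840)) = -0.3026
c < 0: the participant has a liberal response bias.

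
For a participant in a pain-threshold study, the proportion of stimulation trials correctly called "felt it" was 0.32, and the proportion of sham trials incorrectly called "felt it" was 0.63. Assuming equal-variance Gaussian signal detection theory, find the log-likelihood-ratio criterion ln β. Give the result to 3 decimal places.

ln β = -0.054

z(H) = -0.4677
z(FA) = 0.3319
ln β = −½·[z(H)² − z(FA)²] = −0.5 × (0.2187 − 0.1102) = -0.05425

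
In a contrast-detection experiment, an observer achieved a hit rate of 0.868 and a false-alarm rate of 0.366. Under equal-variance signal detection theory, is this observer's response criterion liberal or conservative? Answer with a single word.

liberal

z(H) = 1.117, z(FA) = -0.342
c = −½·(z(H) + z(FA)) = -0.3875
c < 0 → liberal criterion (biased toward responding “yes”).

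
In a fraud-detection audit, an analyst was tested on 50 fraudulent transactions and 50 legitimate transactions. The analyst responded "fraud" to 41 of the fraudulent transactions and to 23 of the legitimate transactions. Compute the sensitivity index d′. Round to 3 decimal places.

d′ = 1.016

H = 41/50 = 0.8200
FA = 23/50 = 0.4600
Φ⁻¹(H) = Φ⁻¹(0.8200) = 0.9154
Φ⁻¹(FA) = Φ⁻¹(0.4600) = -0.1004
d' = z(H) − z(FA) = 0.9154 − (-0.1004) = 1.0158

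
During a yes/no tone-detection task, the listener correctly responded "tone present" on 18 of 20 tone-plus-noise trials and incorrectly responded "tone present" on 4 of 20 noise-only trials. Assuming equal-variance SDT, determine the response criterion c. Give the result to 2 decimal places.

c = -0.22

H = 18/20 = 0.9000
FA = 4/20 = 0.2000
z(H) = z(0.9000) = 1.282
z(FA) = z(0.2000) = -0.842
c = −½·[z(H) + z(FA)] = −0.5 × (1.282 + (-0.842)) = -0.220
c < 0: the listener has a liberal response bias.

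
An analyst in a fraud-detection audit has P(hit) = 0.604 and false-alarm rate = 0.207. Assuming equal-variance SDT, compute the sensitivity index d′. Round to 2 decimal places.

Φ⁻¹(0.604) = 0.2637, Φ⁻¹(0.207) = -0.8169
d' = z(H) − z(FA) = 0.2637 − (-0.8169) = 1.0806

d′ = 1.08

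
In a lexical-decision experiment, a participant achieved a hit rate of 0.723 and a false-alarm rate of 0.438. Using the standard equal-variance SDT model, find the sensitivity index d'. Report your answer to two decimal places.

d' = 0.75

z(0.723) = 0.592, z(0.438) = -0.156
d' = z(H) − z(FA) = 0.592 − (-0.156) = 0.748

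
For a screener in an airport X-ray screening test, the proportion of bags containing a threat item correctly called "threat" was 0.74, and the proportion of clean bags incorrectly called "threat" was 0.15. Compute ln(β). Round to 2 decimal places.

Φ⁻¹(0.74) = 0.643, Φ⁻¹(0.15) = -1.036
ln β = −½·[z(H)² − z(FA)²] = −0.5 × (0.413 − 1.073) = 0.330

ln β = 0.33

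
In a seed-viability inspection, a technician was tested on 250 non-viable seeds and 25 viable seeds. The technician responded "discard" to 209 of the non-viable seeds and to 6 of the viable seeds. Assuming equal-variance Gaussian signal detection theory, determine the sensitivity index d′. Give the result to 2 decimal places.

d′ = 1.68

H = 209/250 = 0.8360
FA = 6/25 = 0.2400
z(H) = 0.978
z(FA) = -0.706
d' = z(H) − z(FA) = 0.978 − (-0.706) = 1.684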